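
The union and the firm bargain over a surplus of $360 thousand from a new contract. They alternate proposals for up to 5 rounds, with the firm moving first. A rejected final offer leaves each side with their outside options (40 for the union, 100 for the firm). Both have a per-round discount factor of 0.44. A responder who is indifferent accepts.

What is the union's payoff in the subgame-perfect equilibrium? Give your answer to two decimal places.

Solve by backward induction from round 5.
Round 5 (the firm proposes): the union gets 40 if talks fail, so the firm offers 40 and keeps 320.
Round 4 (the union proposes): the firm can get 320 next round, worth 0.44 × 320 = 140.8 now; the union offers that and keeps 219.2.
Round 3 (the firm proposes): the union can get 219.2 next round, worth 0.44 × 219.2 = 96.448 now; the firm offers that and keeps 263.552.
Round 2 (the union proposes): the firm can get 263.552 next round, worth 0.44 × 263.552 = 115.96288 now; the union offers that and keeps 244.03712.
Round 1 (the firm proposes): the union can get 244.03712 next round, worth 0.44 × 244.03712 = 107.3763328 now. The firm offers 107.3763328 and keeps 360 − 107.3763328 = 252.6236672.

107.38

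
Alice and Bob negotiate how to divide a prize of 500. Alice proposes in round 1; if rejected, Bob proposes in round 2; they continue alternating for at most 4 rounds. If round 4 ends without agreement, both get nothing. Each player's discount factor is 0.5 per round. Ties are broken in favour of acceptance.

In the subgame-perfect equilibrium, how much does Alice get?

312.5

Work backward from the last round.
Round 4 (Bob proposes): rejection yields 0 for Alice; Bob offers 0 and keeps 500.
Round 3 (Alice proposes): Bob can get 500 next round, worth 0.5 × 500 = 250 now. Alice offers 250 and keeps 500 − 250 = 250.
Round 2 (Bob proposes): Alice can get 250 next round, worth 0.5 × 250 = 125 now; Bob offers that and keeps 375.
Round 1 (Alice proposes): Bob can get 375 next round, worth 0.5 × 375 = 187.5 now. Alice offers 187.5 and keeps 500 − 187.5 = 312.5.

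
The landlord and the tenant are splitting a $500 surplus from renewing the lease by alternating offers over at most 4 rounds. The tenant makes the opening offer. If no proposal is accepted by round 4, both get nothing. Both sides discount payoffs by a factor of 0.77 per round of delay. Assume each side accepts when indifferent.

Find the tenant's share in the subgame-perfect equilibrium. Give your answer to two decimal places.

Round 4 (the landlord proposes): the tenant will accept anything ≥ 0, so the landlord offers 0 and keeps 500.
Round 3 (the tenant proposes): the landlord can get 500 next round, worth 0.77 × 500 = 385 now, so the tenant offers 385, keeping 115.
Round 2 (the landlord proposes): the tenant can get 115 next round, worth 0.77 × 115 = 88.55 now; the landlord offers that and keeps 411.45.
Round 1 (the tenant proposes): the landlord can get 411.45 next round, worth 0.77 × 411.45 = 316.8165 now. The tenant offers 316.8165 and keeps 500 − 316.8165 = 183.1835.

183.18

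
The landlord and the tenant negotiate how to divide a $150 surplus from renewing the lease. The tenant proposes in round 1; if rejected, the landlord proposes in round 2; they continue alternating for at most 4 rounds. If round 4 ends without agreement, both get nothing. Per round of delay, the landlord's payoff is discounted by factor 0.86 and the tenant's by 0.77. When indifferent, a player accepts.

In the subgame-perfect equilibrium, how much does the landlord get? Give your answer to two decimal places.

115.09

Round 4 (the landlord proposes): the tenant will accept anything ≥ 0, so the landlord offers 0 and keeps 150.
Round 3 (the tenant proposes): the landlord can get 150 next round, worth 0.86 × 150 = 129 now; the tenant offers that and keeps 21.
Round 2 (the landlord proposes): the tenant can get 21 next round, worth 0.77 × 21 = 16.17 now, so the landlord offers 16.17, keeping 133.83.
Round 1 (the tenant proposes): the landlord can get 133.83 next round, worth 0.86 × 133.83 = 115.0938 now; the tenant offers that and keeps 34.9062.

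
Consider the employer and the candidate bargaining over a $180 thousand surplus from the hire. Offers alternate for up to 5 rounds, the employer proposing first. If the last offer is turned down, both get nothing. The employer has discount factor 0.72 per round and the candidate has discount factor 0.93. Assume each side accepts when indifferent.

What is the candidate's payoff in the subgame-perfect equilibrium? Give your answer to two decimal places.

Round 5 (the employer proposes): rejection yields 0 for the candidate; the employer offers 0 and keeps 180.
Round 4 (the candidate proposes): the employer can get 180 next round, worth 0.72 × 180 = 129.6 now, so the candidate offers 129.6, keeping 50.4.
Round 3 (the employer proposes): the candidate can get 50.4 next round, worth 0.93 × 50.4 = 46.872 now; the employer offers that and keeps 133.128.
Round 2 (the candidate proposes): the employer can get 133.128 next round, worth 0.72 × 133.128 = 95.85216 now; the candidate offers that and keeps 84.14784.
Round 1 (the employer proposes): the candidate can get 84.14784 next round, worth 0.93 × 84.14784 = 78.2574912 now. The employer offers 78.2574912 and keeps 180 − 78.2574912 = 101.7425088.

78.26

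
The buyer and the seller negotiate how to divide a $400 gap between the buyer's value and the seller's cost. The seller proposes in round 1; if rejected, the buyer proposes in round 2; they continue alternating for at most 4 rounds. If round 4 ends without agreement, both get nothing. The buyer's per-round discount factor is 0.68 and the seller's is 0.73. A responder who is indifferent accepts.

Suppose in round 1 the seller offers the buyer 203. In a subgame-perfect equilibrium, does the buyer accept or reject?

Round 4 (the buyer proposes): the seller will accept anything ≥ 0, so the buyer offers 0 and keeps 400.
Round 3 (the seller proposes): the buyer can get 400 next round, worth 0.68 × 400 = 272 now, so the seller offers 272, keeping 128.
Round 2 (the buyer proposes): the seller can get 128 next round, worth 0.73 × 128 = 93.44 now. The buyer offers 93.44 and keeps 400 − 93.44 = 306.56.
So by rejecting in round 1, the buyer gets 306.56 next round, worth 0.68 × 306.56 = 208.4608 now.
Offer 203 < 208.4608, so the buyer rejects.

Reject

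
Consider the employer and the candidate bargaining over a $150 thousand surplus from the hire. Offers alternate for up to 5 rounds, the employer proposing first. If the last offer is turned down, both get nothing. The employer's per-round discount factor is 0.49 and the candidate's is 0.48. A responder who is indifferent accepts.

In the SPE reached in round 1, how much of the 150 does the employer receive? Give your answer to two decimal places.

Work backward from the last round.
Round 5 (the employer proposes): rejection yields 0 for the candidate; the employer offers 0 and keeps 150.
Round 4 (the candidate proposes): the employer can get 150 next round, worth 0.49 × 150 = 73.5 now; the candidate offers that and keeps 76.5.
Round 3 (the employer proposes): the candidate can get 76.5 next round, worth 0.48 × 76.5 = 36.72 now. The employer offers 36.72 and keeps 150 − 36.72 = 113.28.
Round 2 (the candidate proposes): the employer can get 113.28 next round, worth 0.49 × 113.28 = 55.5072 now. The candidate offers 55.5072 and keeps 150 − 55.5072 = 94.4928.
Round 1 (the employer proposes): the candidate can get 94.4928 next round, worth 0.48 × 94.4928 = 45.356544 now, so the employer offers 45.356544, keeping 104.643456.

104.64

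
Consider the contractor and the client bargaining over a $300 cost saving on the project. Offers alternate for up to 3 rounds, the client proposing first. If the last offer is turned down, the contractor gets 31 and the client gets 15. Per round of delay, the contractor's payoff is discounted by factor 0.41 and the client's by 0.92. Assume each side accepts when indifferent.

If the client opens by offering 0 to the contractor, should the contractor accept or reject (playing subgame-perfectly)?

Work out the contractor's continuation value if the offer is rejected.
Round 3 (the client proposes): the contractor gets 31 if talks fail, so the client offers 31 and keeps 269.
Round 2 (the contractor proposes): the client can get 269 next round, worth 0.92 × 269 = 247.48 now; the contractor offers that and keeps 52.52.
So by rejecting in round 1, the contractor gets 52.52 next round, worth 0.41 × 52.52 = 21.5332 now.
Offer 0 < 21.5332, so the contractor rejects.

Reject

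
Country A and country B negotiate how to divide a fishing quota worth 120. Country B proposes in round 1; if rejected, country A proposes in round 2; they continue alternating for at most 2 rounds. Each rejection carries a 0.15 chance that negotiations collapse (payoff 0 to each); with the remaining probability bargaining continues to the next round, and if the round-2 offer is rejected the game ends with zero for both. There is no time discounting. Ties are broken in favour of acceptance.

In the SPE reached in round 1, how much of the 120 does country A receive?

By backward induction:
Round 2 (country A proposes): rejection yields 0 for country B; country A offers 0 and keeps 120.
Round 1 (country B proposes): rejecting gives country A an expected 0.85 × 120 = 102; country B offers that and keeps 18.

102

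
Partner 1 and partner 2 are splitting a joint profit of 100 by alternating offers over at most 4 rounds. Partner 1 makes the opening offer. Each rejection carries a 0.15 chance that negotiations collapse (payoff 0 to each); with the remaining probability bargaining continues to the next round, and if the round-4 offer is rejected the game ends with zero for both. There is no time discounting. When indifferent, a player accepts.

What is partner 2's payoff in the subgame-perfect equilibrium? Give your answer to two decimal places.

Round 4 (partner 2 proposes): partner 1 will accept anything ≥ 0, so partner 2 offers 0 and keeps 100.
Round 3 (partner 1 proposes): rejecting gives partner 2 an expected 0.85 × 100 = 85, so partner 1 offers 85, keeping 15.
Round 2 (partner 2 proposes): rejecting gives partner 1 an expected 0.85 × 15 = 12.75, so partner 2 offers 12.75, keeping 87.25.
Round 1 (partner 1 proposes): rejecting gives partner 2 an expected 0.85 × 87.25 = 74.1625. Partner 1 offers 74.1625 and keeps 100 − 74.1625 = 25.8375.

74.16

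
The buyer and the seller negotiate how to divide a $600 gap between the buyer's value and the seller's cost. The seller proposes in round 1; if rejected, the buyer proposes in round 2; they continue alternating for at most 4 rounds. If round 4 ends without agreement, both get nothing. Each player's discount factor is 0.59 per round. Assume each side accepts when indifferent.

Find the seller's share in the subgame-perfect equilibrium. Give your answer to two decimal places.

331.63

Round 4 (the buyer proposes): the seller will accept anything ≥ 0, so the buyer offers 0 and keeps 600.
Round 3 (the seller proposes): the buyer can get 600 next round, worth 0.59 × 600 = 354 now; the seller offers that and keeps 246.
Round 2 (the buyer proposes): the seller can get 246 next round, worth 0.59 × 246 = 145.14 now, so the buyer offers 145.14, keeping 454.86.
Round 1 (the seller proposes): the buyer can get 454.86 next round, worth 0.59 × 454.86 = 268.3674 now, so the seller offers 268.3674, keeping 331.6326.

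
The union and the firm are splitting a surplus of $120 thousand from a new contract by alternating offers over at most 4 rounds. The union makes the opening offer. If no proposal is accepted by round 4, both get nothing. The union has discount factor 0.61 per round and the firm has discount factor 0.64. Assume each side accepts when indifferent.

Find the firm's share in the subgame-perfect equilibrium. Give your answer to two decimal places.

Round 4 (the firm proposes): the union will accept anything ≥ 0, so the firm offers 0 and keeps 120.
Round 3 (the union proposes): the firm can get 120 next round, worth 0.64 × 120 = 76.8 now, so the union offers 76.8, keeping 43.2.
Round 2 (the firm proposes): the union can get 43.2 next round, worth 0.61 × 43.2 = 26.352 now; the firm offers that and keeps 93.648.
Round 1 (the union proposes): the firm can get 93.648 next round, worth 0.64 × 93.648 = 59.93472 now. The union offers 59.93472 and keeps 120 − 59.93472 = 60.06528.

59.93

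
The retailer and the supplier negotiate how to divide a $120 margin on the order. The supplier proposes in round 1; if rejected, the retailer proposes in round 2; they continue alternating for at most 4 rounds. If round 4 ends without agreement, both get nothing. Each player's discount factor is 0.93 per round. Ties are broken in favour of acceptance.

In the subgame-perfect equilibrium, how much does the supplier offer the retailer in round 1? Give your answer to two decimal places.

104.33

Round 4 (the retailer proposes): the supplier will accept anything ≥ 0, so the retailer offers 0 and keeps 120.
Round 3 (the supplier proposes): the retailer can get 120 next round, worth 0.93 × 120 = 111.6 now; the supplier offers that and keeps 8.4.
Round 2 (the retailer proposes): the supplier can get 8.4 next round, worth 0.93 × 8.4 = 7.812 now, so the retailer offers 7.812, keeping 112.188.
Round 1 (the supplier proposes): the retailer can get 112.188 next round, worth 0.93 × 112.188 = 104.33484 now. The supplier offers 104.33484 and keeps 120 − 104.33484 = 15.66516.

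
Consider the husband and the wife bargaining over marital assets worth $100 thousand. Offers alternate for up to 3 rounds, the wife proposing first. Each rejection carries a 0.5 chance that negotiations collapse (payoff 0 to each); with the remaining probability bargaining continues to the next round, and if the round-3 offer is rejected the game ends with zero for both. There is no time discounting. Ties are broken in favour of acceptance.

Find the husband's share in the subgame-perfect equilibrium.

By backward induction:
Round 3 (the wife proposes): the husband will accept anything ≥ 0, so the wife offers 0 and keeps 100.
Round 2 (the husband proposes): rejecting gives the wife an expected 0.5 × 100 = 50; the husband offers that and keeps 50.
Round 1 (the wife proposes): rejecting gives the husband an expected 0.5 × 50 = 25; the wife offers that and keeps 75.

25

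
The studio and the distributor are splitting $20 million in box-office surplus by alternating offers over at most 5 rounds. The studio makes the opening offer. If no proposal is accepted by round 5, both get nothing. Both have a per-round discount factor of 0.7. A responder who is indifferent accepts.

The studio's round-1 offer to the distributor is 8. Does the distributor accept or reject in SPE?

Work out the distributor's continuation value if the offer is rejected.
Round 5 (the studio proposes): rejection yields 0 for the distributor; the studio offers 0 and keeps 20.
Round 4 (the distributor proposes): the studio can get 20 next round, worth 0.7 × 20 = 14 now, so the distributor offers 14, keeping 6.
Round 3 (the studio proposes): the distributor can get 6 next round, worth 0.7 × 6 = 4.2 now, so the studio offers 4.2, keeping 15.8.
Round 2 (the distributor proposes): the studio can get 15.8 next round, worth 0.7 × 15.8 = 11.06 now; the distributor offers that and keeps 8.94.
So by rejecting in round 1, the distributor gets 8.94 next round, worth 0.7 × 8.94 = 6.258 now.
Offer 8 ≥ 6.258, so the distributor accepts.

Accept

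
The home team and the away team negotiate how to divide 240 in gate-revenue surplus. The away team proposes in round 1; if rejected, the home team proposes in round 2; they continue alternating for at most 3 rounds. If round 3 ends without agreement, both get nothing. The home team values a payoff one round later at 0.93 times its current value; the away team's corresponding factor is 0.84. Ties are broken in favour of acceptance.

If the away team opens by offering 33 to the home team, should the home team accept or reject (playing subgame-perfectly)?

Reject

Round 3 (the away team proposes): rejection yields 0 for the home team; the away team offers 0 and keeps 240.
Round 2 (the home team proposes): the away team can get 240 next round, worth 0.84 × 240 = 201.6 now; the home team offers that and keeps 38.4.
So by rejecting in round 1, the home team gets 38.4 next round, worth 0.93 × 38.4 = 35.712 now.
Offer 33 < 35.712, so the home team rejects.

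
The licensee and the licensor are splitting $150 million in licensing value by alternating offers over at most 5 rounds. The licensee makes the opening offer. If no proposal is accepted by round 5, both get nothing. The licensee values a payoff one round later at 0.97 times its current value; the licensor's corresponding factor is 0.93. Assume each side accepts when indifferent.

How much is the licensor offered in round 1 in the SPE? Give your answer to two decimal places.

7.96

By backward induction:
Round 5 (the licensee proposes): rejection yields 0 for the licensor; the licensee offers 0 and keeps 150.
Round 4 (the licensor proposes): the licensee can get 150 next round, worth 0.97 × 150 = 145.5 now; the licensor offers that and keeps 4.5.
Round 3 (the licensee proposes): the licensor can get 4.5 next round, worth 0.93 × 4.5 = 4.185 now. The licensee offers 4.185 and keeps 150 − 4.185 = 145.815.
Round 2 (the licensor proposes): the licensee can get 145.815 next round, worth 0.97 × 145.815 = 141.44055 now, so the licensor offers 141.44055, keeping 8.55945.
Round 1 (the licensee proposes): the licensor can get 8.55945 next round, worth 0.93 × 8.55945 = 7.9602885 now; the licensee offers that and keeps 142.0397115.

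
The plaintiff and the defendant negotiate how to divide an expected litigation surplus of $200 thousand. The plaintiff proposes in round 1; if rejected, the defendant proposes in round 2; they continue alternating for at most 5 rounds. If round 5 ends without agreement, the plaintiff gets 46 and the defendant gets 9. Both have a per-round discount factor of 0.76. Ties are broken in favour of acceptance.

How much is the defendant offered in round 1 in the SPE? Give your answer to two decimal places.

60.55

Round 5 (the plaintiff proposes): the defendant gets 9 if talks fail, so the plaintiff offers 9 and keeps 191.
Round 4 (the defendant proposes): the plaintiff can get 191 next round, worth 0.76 × 191 = 145.16 now, so the defendant offers 145.16, keeping 54.84.
Round 3 (the plaintiff proposes): the defendant can get 54.84 next round, worth 0.76 × 54.84 = 41.6784 now; the plaintiff offers that and keeps 158.3216.
Round 2 (the defendant proposes): the plaintiff can get 158.3216 next round, worth 0.76 × 158.3216 = 120.324416 now; the defendant offers that and keeps 79.675584.
Round 1 (the plaintiff proposes): the defendant can get 79.675584 next round, worth 0.76 × 79.675584 = 60.55344384 now; the plaintiff offers that and keeps 139.44655616.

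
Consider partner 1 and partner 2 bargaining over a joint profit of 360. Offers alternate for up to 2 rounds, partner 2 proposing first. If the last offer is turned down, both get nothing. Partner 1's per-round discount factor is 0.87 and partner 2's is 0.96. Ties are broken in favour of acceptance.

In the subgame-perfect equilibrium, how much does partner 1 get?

By backward induction:
Round 2 (partner 1 proposes): rejection yields 0 for partner 2; partner 1 offers 0 and keeps 360.
Round 1 (partner 2 proposes): partner 1 can get 360 next round, worth 0.87 × 360 = 313.2 now, so partner 2 offers 313.2, keeping 46.8.

313.2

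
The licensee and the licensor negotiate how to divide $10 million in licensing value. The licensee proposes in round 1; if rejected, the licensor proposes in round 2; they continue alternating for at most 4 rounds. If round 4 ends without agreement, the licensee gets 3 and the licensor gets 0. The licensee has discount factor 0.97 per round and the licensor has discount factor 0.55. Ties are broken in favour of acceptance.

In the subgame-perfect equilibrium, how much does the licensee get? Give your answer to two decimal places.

Work backward from the last round.
Round 4 (the licensor proposes): the licensee gets 3 if talks fail, so the licensor offers 3 and keeps 7.
Round 3 (the licensee proposes): the licensor can get 7 next round, worth 0.55 × 7 = 3.85 now; the licensee offers that and keeps 6.15.
Round 2 (the licensor proposes): the licensee can get 6.15 next round, worth 0.97 × 6.15 = 5.9655 now, so the licensor offers 5.9655, keeping 4.0345.
Round 1 (the licensee proposes): the licensor can get 4.0345 next round, worth 0.55 × 4.0345 = 2.218975 now, so the licensee offers 2.218975, keeping 7.781025.

7.78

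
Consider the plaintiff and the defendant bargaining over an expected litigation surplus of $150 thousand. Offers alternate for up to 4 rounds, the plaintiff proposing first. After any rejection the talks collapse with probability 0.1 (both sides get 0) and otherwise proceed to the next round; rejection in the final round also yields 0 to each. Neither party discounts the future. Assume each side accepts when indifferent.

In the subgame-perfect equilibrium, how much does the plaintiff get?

27.15

By backward induction:
Round 4 (the defendant proposes): rejection yields 0 for the plaintiff; the defendant offers 0 and keeps 150.
Round 3 (the plaintiff proposes): rejecting gives the defendant an expected 0.9 × 150 = 135. The plaintiff offers 135 and keeps 150 − 135 = 15.
Round 2 (the defendant proposes): rejecting gives the plaintiff an expected 0.9 × 15 = 13.5; the defendant offers that and keeps 136.5.
Round 1 (the plaintiff proposes): rejecting gives the defendant an expected 0.9 × 136.5 = 122.85, so the plaintiff offers 122.85, keeping 27.15.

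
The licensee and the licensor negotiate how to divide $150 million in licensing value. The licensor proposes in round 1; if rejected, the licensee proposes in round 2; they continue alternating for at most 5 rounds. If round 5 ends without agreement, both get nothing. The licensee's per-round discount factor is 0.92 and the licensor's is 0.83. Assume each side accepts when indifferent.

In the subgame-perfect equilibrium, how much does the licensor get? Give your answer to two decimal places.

Round 5 (the licensor proposes): rejection yields 0 for the licensee; the licensor offers 0 and keeps 150.
Round 4 (the licensee proposes): the licensor can get 150 next round, worth 0.83 × 150 = 124.5 now, so the licensee offers 124.5, keeping 25.5.
Round 3 (the licensor proposes): the licensee can get 25.5 next round, worth 0.92 × 25.5 = 23.46 now, so the licensor offers 23.46, keeping 126.54.
Round 2 (the licensee proposes): the licensor can get 126.54 next round, worth 0.83 × 126.54 = 105.0282 now; the licensee offers that and keeps 44.9718.
Round 1 (the licensor proposes): the licensee can get 44.9718 next round, worth 0.92 × 44.9718 = 41.374056 now, so the licensor offers 41.374056, keeping 108.625944.

108.63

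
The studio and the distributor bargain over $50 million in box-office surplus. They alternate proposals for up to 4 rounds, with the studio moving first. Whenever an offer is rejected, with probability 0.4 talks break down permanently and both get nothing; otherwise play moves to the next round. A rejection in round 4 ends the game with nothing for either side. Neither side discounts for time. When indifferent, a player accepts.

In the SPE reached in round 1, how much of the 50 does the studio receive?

27.2

Round 4 (the distributor proposes): the studio will accept anything ≥ 0, so the distributor offers 0 and keeps 50.
Round 3 (the studio proposes): rejecting gives the distributor an expected 0.6 × 50 = 30. The studio offers 30 and keeps 50 − 30 = 20.
Round 2 (the distributor proposes): rejecting gives the studio an expected 0.6 × 20 = 12. The distributor offers 12 and keeps 50 − 12 = 38.
Round 1 (the studio proposes): rejecting gives the distributor an expected 0.6 × 38 = 22.8, so the studio offers 22.8, keeping 27.2.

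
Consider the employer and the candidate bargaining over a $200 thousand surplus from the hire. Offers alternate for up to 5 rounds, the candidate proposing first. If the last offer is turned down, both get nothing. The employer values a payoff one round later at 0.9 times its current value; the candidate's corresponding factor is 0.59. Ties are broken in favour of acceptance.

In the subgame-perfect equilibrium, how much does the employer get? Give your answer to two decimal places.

112.99

Round 5 (the candidate proposes): the employer will accept anything ≥ 0, so the candidate offers 0 and keeps 200.
Round 4 (the employer proposes): the candidate can get 200 next round, worth 0.59 × 200 = 118 now; the employer offers that and keeps 82.
Round 3 (the candidate proposes): the employer can get 82 next round, worth 0.9 × 82 = 73.8 now; the candidate offers that and keeps 126.2.
Round 2 (the employer proposes): the candidate can get 126.2 next round, worth 0.59 × 126.2 = 74.458 now. The employer offers 74.458 and keeps 200 − 74.458 = 125.542.
Round 1 (the candidate proposes): the employer can get 125.542 next round, worth 0.9 × 125.542 = 112.9878 now. The candidate offers 112.9878 and keeps 200 − 112.9878 = 87.0122.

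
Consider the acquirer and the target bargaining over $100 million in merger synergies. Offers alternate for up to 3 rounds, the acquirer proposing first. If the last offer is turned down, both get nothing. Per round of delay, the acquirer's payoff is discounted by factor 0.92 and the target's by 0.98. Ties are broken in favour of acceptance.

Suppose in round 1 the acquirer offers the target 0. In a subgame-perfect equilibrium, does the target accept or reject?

Work out the target's continuation value if the offer is rejected.
Round 3 (the acquirer proposes): rejection yields 0 for the target; the acquirer offers 0 and keeps 100.
Round 2 (the target proposes): the acquirer can get 100 next round, worth 0.92 × 100 = 92 now. The target offers 92 and keeps 100 − 92 = 8.
So by rejecting in round 1, the target gets 8 next round, worth 0.98 × 8 = 7.84 now.
Offer 0 < 7.84, so the target rejects.

Reject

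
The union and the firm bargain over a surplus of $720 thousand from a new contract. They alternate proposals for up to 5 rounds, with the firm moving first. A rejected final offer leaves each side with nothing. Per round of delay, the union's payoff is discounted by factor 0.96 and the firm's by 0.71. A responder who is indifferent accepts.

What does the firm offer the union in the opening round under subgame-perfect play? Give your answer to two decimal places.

Solve by backward induction from round 5.
Round 5 (the firm proposes): rejection yields 0 for the union; the firm offers 0 and keeps 720.
Round 4 (the union proposes): the firm can get 720 next round, worth 0.71 × 720 = 511.2 now, so the union offers 511.2, keeping 208.8.
Round 3 (the firm proposes): the union can get 208.8 next round, worth 0.96 × 208.8 = 200.448 now. The firm offers 200.448 and keeps 720 − 200.448 = 519.552.
Round 2 (the union proposes): the firm can get 519.552 next round, worth 0.71 × 519.552 = 368.88192 now. The union offers 368.88192 and keeps 720 − 368.88192 = 351.11808.
Round 1 (the firm proposes): the union can get 351.11808 next round, worth 0.96 × 351.11808 = 337.0733568 now. The firm offers 337.0733568 and keeps 720 − 337.0733568 = 382.9266432.

337.07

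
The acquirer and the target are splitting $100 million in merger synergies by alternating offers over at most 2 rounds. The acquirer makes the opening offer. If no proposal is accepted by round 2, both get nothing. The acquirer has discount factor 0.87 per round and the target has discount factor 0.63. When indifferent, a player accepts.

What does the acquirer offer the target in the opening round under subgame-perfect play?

Round 2 (the target proposes): rejection yields 0 for the acquirer; the target offers 0 and keeps 100.
Round 1 (the acquirer proposes): the target can get 100 next round, worth 0.63 × 100 = 63 now, so the acquirer offers 63, keeping 37.

63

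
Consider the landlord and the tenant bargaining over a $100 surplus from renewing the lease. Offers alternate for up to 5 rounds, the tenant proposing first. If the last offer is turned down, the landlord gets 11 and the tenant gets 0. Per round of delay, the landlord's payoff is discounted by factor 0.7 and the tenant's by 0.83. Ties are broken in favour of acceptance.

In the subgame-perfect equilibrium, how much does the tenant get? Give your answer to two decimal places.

77.47

Solve by backward induction from round 5.
Round 5 (the tenant proposes): the landlord gets 11 if talks fail, so the tenant offers 11 and keeps 89.
Round 4 (the landlord proposes): the tenant can get 89 next round, worth 0.83 × 89 = 73.87 now, so the landlord offers 73.87, keeping 26.13.
Round 3 (the tenant proposes): the landlord can get 26.13 next round, worth 0.7 × 26.13 = 18.291 now, so the tenant offers 18.291, keeping 81.709.
Round 2 (the landlord proposes): the tenant can get 81.709 next round, worth 0.83 × 81.709 = 67.81847 now; the landlord offers that and keeps 32.18153.
Round 1 (the tenant proposes): the landlord can get 32.18153 next round, worth 0.7 × 32.18153 = 22.527071 now, so the tenant offers 22.527071, keeping 77.472929.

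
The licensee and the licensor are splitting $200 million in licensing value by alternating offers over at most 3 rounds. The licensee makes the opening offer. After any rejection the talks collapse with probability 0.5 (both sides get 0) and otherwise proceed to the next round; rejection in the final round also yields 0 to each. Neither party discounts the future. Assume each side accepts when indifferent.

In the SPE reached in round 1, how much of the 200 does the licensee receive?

By backward induction:
Round 3 (the licensee proposes): the licensor will accept anything ≥ 0, so the licensee offers 0 and keeps 200.
Round 2 (the licensor proposes): rejecting gives the licensee an expected 0.5 × 200 = 100, so the licensor offers 100, keeping 100.
Round 1 (the licensee proposes): rejecting gives the licensor an expected 0.5 × 100 = 50. The licensee offers 50 and keeps 200 − 50 = 150.

150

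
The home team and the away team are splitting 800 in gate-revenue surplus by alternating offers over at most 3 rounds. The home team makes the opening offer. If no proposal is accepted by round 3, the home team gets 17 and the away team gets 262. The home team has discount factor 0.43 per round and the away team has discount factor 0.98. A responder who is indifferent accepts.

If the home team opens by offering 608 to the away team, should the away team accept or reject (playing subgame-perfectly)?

Round 3 (the home team proposes): the away team gets 262 if talks fail, so the home team offers 262 and keeps 538.
Round 2 (the away team proposes): the home team can get 538 next round, worth 0.43 × 538 = 231.34 now. The away team offers 231.34 and keeps 800 − 231.34 = 568.66.
So by rejecting in round 1, the away team gets 568.66 next round, worth 0.98 × 568.66 = 557.2868 now.
Offer 608 ≥ 557.2868, so the away team accepts.

Accept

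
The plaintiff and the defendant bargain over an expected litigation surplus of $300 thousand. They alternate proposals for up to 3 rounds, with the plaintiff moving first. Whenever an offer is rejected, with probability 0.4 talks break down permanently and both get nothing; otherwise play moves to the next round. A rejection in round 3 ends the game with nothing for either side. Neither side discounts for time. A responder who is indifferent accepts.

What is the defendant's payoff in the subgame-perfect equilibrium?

By backward induction:
Round 3 (the plaintiff proposes): rejection yields 0 for the defendant; the plaintiff offers 0 and keeps 300.
Round 2 (the defendant proposes): rejecting gives the plaintiff an expected 0.6 × 300 = 180. The defendant offers 180 and keeps 300 − 180 = 120.
Round 1 (the plaintiff proposes): rejecting gives the defendant an expected 0.6 × 120 = 72; the plaintiff offers that and keeps 228.

72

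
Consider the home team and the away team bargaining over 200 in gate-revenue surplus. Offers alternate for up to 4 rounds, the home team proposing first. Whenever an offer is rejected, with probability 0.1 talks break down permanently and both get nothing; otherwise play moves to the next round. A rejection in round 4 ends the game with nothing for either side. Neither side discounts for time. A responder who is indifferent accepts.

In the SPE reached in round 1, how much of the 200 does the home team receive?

Round 4 (the away team proposes): rejection yields 0 for the home team; the away team offers 0 and keeps 200.
Round 3 (the home team proposes): rejecting gives the away team an expected 0.9 × 200 = 180; the home team offers that and keeps 20.
Round 2 (the away team proposes): rejecting gives the home team an expected 0.9 × 20 = 18. The away team offers 18 and keeps 200 − 18 = 182.
Round 1 (the home team proposes): rejecting gives the away team an expected 0.9 × 182 = 163.8; the home team offers that and keeps 36.2.

36.2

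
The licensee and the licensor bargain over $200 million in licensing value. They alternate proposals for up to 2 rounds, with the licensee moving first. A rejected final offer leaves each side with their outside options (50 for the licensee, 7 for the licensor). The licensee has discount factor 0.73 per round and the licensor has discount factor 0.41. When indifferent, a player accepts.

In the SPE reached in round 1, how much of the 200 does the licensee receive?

138.5

Round 2 (the licensor proposes): the licensee gets 50 if talks fail, so the licensor offers 50 and keeps 150.
Round 1 (the licensee proposes): the licensor can get 150 next round, worth 0.41 × 150 = 61.5 now. The licensee offers 61.5 and keeps 200 − 61.5 = 138.5.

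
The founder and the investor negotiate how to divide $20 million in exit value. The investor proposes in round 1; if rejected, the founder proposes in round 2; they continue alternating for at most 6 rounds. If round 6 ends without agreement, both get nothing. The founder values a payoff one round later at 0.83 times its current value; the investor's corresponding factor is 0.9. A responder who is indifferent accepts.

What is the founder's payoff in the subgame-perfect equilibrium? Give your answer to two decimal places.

12.16

Round 6 (the founder proposes): rejection yields 0 for the investor; the founder offers 0 and keeps 20.
Round 5 (the investor proposes): the founder can get 20 next round, worth 0.83 × 20 = 16.6 now; the investor offers that and keeps 3.4.
Round 4 (the founder proposes): the investor can get 3.4 next round, worth 0.9 × 3.4 = 3.06 now; the founder offers that and keeps 16.94.
Round 3 (the investor proposes): the founder can get 16.94 next round, worth 0.83 × 16.94 = 14.0602 now. The investor offers 14.0602 and keeps 20 − 14.0602 = 5.9398.
Round 2 (the founder proposes): the investor can get 5.9398 next round, worth 0.9 × 5.9398 = 5.34582 now; the founder offers that and keeps 14.65418.
Round 1 (the investor proposes): the founder can get 14.65418 next round, worth 0.83 × 14.65418 = 12.1629694 now, so the investor offers 12.1629694, keeping 7.8370306.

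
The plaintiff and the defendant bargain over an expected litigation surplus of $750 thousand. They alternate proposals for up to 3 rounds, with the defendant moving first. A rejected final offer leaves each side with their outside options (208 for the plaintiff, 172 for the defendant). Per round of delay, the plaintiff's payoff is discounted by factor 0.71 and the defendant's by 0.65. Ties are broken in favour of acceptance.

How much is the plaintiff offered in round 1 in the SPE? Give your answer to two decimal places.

By backward induction:
Round 3 (the defendant proposes): the plaintiff gets 208 if talks fail, so the defendant offers 208 and keeps 542.
Round 2 (the plaintiff proposes): the defendant can get 542 next round, worth 0.65 × 542 = 352.3 now. The plaintiff offers 352.3 and keeps 750 − 352.3 = 397.7.
Round 1 (the defendant proposes): the plaintiff can get 397.7 next round, worth 0.71 × 397.7 = 282.367 now, so the defendant offers 282.367, keeping 467.633.

282.37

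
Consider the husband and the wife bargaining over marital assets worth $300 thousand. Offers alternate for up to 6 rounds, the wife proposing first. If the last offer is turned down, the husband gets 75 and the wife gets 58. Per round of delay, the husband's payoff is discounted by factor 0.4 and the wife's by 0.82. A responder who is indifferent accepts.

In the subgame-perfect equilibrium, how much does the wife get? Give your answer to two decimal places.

260.90

Round 6 (the husband proposes): the wife gets 58 if talks fail, so the husband offers 58 and keeps 242.
Round 5 (the wife proposes): the husband can get 242 next round, worth 0.4 × 242 = 96.8 now. The wife offers 96.8 and keeps 300 − 96.8 = 203.2.
Round 4 (the husband proposes): the wife can get 203.2 next round, worth 0.82 × 203.2 = 166.624 now. The husband offers 166.624 and keeps 300 − 166.624 = 133.376.
Round 3 (the wife proposes): the husband can get 133.376 next round, worth 0.4 × 133.376 = 53.3504 now. The wife offers 53.3504 and keeps 300 − 53.3504 = 246.6496.
Round 2 (the husband proposes): the wife can get 246.6496 next round, worth 0.82 × 246.6496 = 202.252672 now, so the husband offers 202.252672, keeping 97.747328.
Round 1 (the wife proposes): the husband can get 97.747328 next round, worth 0.4 × 97.747328 = 39.0989312 now; the wife offers that and keeps 260.9010688.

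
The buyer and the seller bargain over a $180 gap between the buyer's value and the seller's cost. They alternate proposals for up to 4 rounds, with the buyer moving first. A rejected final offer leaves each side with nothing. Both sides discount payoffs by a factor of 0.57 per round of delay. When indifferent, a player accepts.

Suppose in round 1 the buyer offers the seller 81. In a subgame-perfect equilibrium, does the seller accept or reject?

Accept

Round 4 (the seller proposes): the buyer will accept anything ≥ 0, so the seller offers 0 and keeps 180.
Round 3 (the buyer proposes): the seller can get 180 next round, worth 0.57 × 180 = 102.6 now. The buyer offers 102.6 and keeps 180 − 102.6 = 77.4.
Round 2 (the seller proposes): the buyer can get 77.4 next round, worth 0.57 × 77.4 = 44.118 now, so the seller offers 44.118, keeping 135.882.
So by rejecting in round 1, the seller gets 135.882 next round, worth 0.57 × 135.882 = 77.45274 now.
Offer 81 ≥ 77.45274, so the seller accepts.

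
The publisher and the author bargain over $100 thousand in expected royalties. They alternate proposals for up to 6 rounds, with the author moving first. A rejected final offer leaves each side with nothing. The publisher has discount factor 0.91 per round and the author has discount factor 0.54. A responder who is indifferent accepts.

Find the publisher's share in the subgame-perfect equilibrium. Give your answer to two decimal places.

84.40

Solve by backward induction from round 6.
Round 6 (the publisher proposes): rejection yields 0 for the author; the publisher offers 0 and keeps 100.
Round 5 (the author proposes): the publisher can get 100 next round, worth 0.91 × 100 = 91 now, so the author offers 91, keeping 9.
Round 4 (the publisher proposes): the author can get 9 next round, worth 0.54 × 9 = 4.86 now. The publisher offers 4.86 and keeps 100 − 4.86 = 95.14.
Round 3 (the author proposes): the publisher can get 95.14 next round, worth 0.91 × 95.14 = 86.5774 now; the author offers that and keeps 13.4226.
Round 2 (the publisher proposes): the author can get 13.4226 next round, worth 0.54 × 13.4226 = 7.248204 now, so the publisher offers 7.248204, keeping 92.751796.
Round 1 (the author proposes): the publisher can get 92.751796 next round, worth 0.91 × 92.751796 = 84.40413436 now; the author offers that and keeps 15.59586564.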